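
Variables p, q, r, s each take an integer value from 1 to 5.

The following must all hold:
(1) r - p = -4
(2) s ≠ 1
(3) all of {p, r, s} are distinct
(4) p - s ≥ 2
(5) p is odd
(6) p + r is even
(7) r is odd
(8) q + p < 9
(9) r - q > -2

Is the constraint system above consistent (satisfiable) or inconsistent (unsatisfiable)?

Satisfiable

The assignment p = 5, q = 1, r = 1, s = 3 works:
  constraint 1 holds since r - p = -4.
  constraint 4 holds since p - s = 2.
  constraint 8 holds since q + p = 6.
The rest check out directly.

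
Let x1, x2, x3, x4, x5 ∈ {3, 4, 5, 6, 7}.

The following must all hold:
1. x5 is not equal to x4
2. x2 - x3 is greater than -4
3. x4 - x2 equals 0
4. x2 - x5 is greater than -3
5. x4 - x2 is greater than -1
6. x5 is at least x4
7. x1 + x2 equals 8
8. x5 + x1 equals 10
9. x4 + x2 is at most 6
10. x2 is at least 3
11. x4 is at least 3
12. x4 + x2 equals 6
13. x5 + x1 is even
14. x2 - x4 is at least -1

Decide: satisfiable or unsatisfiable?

Try x1 = 5, x2 = 3, x3 = 5, x4 = 3, x5 = 5.
Check constraint 2: x2 - x3 = -2; constraint 3: x4 - x2 = 0. The remaining constraints are straightforward to verify.

Satisfiable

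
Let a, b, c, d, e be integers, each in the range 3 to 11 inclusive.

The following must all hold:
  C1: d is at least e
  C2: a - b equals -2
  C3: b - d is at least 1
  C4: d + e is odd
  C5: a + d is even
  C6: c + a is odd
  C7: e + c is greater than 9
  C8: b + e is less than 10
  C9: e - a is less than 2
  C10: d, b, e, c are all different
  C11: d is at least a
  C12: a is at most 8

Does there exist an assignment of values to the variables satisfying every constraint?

One satisfying assignment is a = 4, b = 6, c = 7, d = 4, e = 3.
For the less obvious constraints — constraint 2: a - b = -2; constraint 3: b - d = 2; constraint 7: e + c = 10 — and the others hold by inspection.

Satisfiable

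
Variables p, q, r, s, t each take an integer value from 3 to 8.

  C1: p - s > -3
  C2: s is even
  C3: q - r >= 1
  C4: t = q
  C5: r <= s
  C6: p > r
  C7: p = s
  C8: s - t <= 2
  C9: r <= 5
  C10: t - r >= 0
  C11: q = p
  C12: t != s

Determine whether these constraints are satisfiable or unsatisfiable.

Unsatisfiable

From constraints 4, 7, and 11, t = q = p = s, so t = s. But constraint 12 says t ≠ s. Contradiction.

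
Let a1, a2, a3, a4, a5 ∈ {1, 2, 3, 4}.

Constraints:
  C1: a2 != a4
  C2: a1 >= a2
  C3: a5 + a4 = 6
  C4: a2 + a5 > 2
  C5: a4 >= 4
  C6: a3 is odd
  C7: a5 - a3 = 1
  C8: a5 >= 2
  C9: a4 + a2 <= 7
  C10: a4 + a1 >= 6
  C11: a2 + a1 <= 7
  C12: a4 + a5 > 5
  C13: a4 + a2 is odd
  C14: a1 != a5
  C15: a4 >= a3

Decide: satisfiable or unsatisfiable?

Setting (a1, a2, a3, a4, a5) = (4, 3, 1, 4, 2) satisfies everything: constraint 3: a5 + a4 = 6; constraint 4: a2 + a5 = 5, and the others follow.

Satisfiable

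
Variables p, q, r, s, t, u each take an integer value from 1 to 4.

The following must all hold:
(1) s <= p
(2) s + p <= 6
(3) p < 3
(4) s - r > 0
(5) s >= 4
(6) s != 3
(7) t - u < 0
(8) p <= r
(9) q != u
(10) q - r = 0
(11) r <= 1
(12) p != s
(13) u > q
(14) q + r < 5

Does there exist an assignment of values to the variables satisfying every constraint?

Unsatisfiable

From constraints 1 and 5: p ≥ s and s ≥ 4, so p ≥ 4. From constraints 8 and 11: p ≤ r and r ≤ 1, so p ≤ 1. But 1 < 4, so no value of p works.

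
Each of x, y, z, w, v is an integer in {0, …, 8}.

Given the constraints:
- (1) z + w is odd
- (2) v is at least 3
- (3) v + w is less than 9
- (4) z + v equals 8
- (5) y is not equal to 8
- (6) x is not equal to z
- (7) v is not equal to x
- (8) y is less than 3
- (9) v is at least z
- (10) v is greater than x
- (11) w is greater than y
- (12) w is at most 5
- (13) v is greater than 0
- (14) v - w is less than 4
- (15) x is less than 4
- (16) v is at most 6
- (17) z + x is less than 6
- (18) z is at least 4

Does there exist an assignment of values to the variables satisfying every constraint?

Satisfiable

Setting (x, y, z, w, v) = (1, 1, 4, 3, 4) satisfies everything: constraint 3: v + w = 7; constraint 4: z + v = 8, and the others follow.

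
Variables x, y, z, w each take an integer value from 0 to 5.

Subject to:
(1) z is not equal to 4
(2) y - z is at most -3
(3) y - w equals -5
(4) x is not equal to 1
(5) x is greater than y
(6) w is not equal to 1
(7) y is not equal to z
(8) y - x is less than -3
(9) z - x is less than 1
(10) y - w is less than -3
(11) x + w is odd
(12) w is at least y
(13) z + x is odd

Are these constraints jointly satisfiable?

Satisfiable

Take x = 4, y = 0, z = 3, w = 5. Then constraint 2: y - z = -3; constraint 3: y - w = -5, and every other listed constraint is also met.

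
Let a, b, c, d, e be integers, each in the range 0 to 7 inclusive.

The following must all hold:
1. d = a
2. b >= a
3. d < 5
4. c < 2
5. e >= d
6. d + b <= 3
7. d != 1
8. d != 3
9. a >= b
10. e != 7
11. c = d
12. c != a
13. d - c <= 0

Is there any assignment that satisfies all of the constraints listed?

Unsatisfiable

From constraints 1 and 11, c = d = a, so c = a. But constraint 12 says c ≠ a. Contradiction.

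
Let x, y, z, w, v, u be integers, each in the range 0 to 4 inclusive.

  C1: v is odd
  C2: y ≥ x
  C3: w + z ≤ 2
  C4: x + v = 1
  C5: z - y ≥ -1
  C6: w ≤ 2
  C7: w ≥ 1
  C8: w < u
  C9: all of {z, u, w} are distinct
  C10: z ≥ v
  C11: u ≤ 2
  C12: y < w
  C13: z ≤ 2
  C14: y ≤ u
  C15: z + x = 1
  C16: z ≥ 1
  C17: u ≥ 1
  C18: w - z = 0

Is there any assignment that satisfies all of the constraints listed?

Constraints 6, 7, 11, 13, 16, and 17 confine each of z, u, w to the 2 values {1, 2}.
Constraint 9 requires all 3 of them to be distinct, but only 2 values are available — impossible by the pigeonhole principle.

Unsatisfiable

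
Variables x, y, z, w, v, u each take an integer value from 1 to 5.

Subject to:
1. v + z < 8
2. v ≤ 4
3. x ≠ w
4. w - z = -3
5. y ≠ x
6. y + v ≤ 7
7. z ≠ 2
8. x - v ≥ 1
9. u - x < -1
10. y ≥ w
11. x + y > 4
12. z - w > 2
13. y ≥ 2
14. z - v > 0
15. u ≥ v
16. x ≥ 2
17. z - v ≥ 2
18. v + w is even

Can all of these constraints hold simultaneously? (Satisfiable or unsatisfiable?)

One satisfying assignment is x = 4, y = 3, z = 4, w = 1, v = 1, u = 1.
For the less obvious constraints — constraint 1: v + z = 5; constraint 4: w - z = -3; constraint 6: y + v = 4 — and the others hold by inspection.

Satisfiable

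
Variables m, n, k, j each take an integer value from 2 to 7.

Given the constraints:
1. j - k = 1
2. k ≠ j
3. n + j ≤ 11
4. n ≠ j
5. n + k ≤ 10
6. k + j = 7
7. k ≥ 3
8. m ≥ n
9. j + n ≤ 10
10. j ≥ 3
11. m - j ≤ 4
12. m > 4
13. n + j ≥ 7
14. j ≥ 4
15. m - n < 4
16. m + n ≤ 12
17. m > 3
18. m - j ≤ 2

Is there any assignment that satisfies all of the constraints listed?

The assignment m = 6, n = 5, k = 3, j = 4 works:
  constraint 1 holds since j - k = 1.
  constraint 3 holds since n + j = 9.
  constraint 5 holds since n + k = 8.
The rest check out directly.

Satisfiable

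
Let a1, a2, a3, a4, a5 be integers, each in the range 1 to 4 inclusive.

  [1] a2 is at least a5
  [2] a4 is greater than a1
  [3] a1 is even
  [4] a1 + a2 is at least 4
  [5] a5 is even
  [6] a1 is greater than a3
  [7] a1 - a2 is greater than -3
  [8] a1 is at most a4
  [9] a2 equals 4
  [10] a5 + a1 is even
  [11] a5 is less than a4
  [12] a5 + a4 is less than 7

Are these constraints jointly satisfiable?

Satisfiable

Take a1 = 2, a2 = 4, a3 = 1, a4 = 4, a5 = 2. Then constraint 4: a1 + a2 = 6; constraint 7: a1 - a2 = -2, and every other listed constraint is also met.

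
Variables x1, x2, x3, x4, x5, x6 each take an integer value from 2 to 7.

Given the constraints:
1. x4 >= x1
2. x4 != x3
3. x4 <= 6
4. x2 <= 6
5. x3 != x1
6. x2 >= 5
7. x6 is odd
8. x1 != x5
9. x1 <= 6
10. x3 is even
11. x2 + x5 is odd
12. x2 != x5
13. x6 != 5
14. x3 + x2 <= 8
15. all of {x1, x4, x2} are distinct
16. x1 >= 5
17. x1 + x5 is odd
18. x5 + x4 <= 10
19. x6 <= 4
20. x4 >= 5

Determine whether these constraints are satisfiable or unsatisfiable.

Constraints 3, 4, 6, 9, 16, and 20 confine each of x1, x4, x2 to the 2 values {5, 6}.
Constraint 15 requires all 3 of them to be distinct, but only 2 values are available — impossible by the pigeonhole principle.

Unsatisfiable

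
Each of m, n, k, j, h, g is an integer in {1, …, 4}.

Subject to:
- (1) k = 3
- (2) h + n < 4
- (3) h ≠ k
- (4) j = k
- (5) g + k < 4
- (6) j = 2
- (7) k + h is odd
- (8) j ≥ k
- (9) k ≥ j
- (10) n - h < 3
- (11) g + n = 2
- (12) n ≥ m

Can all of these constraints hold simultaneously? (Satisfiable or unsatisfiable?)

Constraint 6 fixes j = 2 and constraint 1 fixes k = 3, but constraint 4 requires j = k. Since 2 ≠ 3, contradiction.

Unsatisfiable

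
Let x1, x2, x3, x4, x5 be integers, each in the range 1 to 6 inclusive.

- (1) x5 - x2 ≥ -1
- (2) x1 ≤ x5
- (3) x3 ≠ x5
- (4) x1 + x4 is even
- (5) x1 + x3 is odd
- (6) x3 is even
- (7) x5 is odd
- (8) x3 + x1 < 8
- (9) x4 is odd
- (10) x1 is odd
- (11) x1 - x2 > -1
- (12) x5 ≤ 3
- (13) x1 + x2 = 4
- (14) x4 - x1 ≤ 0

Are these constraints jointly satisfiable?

Setting (x1, x2, x3, x4, x5) = (3, 1, 2, 1, 3) satisfies everything: constraint 1: x5 - x2 = 2; constraint 8: x3 + x1 = 5; constraint 11: x1 - x2 = 2, and the others follow.

Satisfiable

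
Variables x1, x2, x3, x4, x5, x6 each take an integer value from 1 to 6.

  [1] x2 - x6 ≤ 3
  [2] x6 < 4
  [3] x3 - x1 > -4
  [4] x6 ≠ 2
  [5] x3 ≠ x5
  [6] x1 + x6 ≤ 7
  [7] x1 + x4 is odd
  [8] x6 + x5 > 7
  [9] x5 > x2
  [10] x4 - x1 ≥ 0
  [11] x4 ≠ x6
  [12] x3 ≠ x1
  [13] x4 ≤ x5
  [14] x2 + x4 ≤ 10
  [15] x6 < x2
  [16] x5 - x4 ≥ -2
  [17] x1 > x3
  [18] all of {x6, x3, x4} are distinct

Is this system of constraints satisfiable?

Satisfiable

One satisfying assignment is x1 = 4, x2 = 4, x3 = 2, x4 = 5, x5 = 5, x6 = 3.
For the less obvious constraints — constraint 1: x2 - x6 = 1; constraint 3: x3 - x1 = -2 — and the others hold by inspection.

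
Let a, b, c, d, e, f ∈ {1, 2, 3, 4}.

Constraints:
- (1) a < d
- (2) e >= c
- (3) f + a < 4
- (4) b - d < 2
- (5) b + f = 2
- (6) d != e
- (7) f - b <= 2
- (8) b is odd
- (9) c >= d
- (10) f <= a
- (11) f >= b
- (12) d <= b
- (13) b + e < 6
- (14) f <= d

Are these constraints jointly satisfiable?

Unsatisfiable

Constraints 1, 10, 11, and 12 give f ≤ a, a < d, d ≤ b, b ≤ f. Chaining: f ≤ a < d ≤ b ≤ f, which forces f < f — impossible.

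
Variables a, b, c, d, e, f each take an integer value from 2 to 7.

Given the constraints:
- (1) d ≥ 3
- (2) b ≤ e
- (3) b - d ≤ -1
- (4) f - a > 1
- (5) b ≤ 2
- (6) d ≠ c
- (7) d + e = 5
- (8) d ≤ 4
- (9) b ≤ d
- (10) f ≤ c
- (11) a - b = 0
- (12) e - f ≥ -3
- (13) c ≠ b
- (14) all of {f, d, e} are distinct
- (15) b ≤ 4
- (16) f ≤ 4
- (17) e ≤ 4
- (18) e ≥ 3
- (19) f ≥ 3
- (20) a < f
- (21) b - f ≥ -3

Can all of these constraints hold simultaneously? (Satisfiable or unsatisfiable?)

Constraints 1, 8, 16, 17, 18, and 19 confine each of f, d, e to the 2 values {3, 4}.
Constraint 14 requires all 3 of them to be distinct, but only 2 values are available — impossible by the pigeonhole principle.

Unsatisfiable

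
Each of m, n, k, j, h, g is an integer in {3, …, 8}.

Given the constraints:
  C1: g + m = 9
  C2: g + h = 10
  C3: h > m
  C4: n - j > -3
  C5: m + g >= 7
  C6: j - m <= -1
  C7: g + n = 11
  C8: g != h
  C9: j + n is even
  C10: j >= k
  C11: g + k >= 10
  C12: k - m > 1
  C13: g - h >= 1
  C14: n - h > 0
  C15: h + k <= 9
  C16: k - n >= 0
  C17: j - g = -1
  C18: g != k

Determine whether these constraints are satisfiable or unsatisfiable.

Unsatisfiable

Constraints 3, 6, 10, 14, and 16 give k ≤ j, j < m, m < h, h < n, n ≤ k. Chaining: k ≤ j < m < h < n ≤ k, which forces k < k — impossible.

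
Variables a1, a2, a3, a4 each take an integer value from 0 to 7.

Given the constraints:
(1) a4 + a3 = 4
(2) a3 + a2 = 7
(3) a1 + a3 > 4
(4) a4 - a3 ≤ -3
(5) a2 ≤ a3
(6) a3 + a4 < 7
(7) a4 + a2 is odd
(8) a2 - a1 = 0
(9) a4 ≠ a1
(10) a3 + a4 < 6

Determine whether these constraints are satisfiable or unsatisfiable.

Try a1 = 3, a2 = 3, a3 = 4, a4 = 0.
Check constraint 1: a4 + a3 = 4; constraint 2: a3 + a2 = 7. The remaining constraints are straightforward to verify.

Satisfiable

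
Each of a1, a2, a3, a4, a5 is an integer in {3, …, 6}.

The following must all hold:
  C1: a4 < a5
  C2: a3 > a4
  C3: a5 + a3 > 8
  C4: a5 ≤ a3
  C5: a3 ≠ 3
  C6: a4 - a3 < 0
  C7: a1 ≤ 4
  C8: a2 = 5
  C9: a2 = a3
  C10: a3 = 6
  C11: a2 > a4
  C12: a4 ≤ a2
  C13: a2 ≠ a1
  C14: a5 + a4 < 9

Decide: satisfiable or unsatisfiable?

Unsatisfiable

Constraint 8 fixes a2 = 5 and constraint 10 fixes a3 = 6, but constraint 9 requires a2 = a3. Since 5 ≠ 6, contradiction.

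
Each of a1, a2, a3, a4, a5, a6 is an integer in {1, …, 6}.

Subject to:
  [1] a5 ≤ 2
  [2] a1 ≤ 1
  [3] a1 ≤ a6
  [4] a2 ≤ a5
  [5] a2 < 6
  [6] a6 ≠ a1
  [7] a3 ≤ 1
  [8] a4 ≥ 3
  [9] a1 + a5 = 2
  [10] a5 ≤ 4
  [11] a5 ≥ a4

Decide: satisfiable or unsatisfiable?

From constraint 8: a4 ≥ 3. From constraints 1 and 11: a4 ≤ a5 and a5 ≤ 2, so a4 ≤ 2. But 2 < 3, so no value of a4 works.

Unsatisfiable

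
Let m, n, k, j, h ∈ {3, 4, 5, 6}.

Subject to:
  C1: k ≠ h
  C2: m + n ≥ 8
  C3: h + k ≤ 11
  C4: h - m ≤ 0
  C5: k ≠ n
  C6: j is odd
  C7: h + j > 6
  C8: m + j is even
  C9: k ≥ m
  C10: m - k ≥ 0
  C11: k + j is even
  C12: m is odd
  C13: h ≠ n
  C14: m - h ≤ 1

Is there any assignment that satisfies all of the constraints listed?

Take m = 5, n = 6, k = 5, j = 5, h = 4. Then constraint 2: m + n = 11; constraint 3: h + k = 9; constraint 4: h - m = -1, and every other listed constraint is also met.

Satisfiable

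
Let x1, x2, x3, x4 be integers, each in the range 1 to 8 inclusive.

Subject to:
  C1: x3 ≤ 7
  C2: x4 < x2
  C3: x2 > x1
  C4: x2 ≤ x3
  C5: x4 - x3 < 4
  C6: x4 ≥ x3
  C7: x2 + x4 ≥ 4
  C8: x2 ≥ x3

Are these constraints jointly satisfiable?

Unsatisfiable

Constraints 2, 4, and 6 give x2 ≤ x3, x3 ≤ x4, x4 < x2. Chaining: x2 ≤ x3 ≤ x4 < x2, which forces x2 < x2 — impossible.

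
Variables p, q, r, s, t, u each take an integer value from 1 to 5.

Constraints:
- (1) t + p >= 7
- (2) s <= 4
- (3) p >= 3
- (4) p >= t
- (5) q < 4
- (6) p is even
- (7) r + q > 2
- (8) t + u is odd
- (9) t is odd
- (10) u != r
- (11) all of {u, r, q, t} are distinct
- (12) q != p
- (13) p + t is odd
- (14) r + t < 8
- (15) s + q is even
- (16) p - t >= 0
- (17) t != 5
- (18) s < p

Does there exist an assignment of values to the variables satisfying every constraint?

Try p = 4, q = 1, r = 2, s = 1, t = 3, u = 4.
Check constraint 1: t + p = 7; constraint 7: r + q = 3; constraint 14: r + t = 5. The remaining constraints are straightforward to verify.

Satisfiable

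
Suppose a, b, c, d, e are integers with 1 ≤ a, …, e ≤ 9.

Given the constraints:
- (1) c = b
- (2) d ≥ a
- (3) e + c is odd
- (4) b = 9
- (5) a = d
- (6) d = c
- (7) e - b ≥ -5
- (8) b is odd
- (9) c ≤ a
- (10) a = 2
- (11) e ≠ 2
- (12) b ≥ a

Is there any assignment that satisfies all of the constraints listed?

Unsatisfiable

Constraint 10 fixes a = 2 and constraint 4 fixes b = 9. Constraints 1, 5, and 6 give a = d = c = b, so a = b. But 2 ≠ 9 — contradiction.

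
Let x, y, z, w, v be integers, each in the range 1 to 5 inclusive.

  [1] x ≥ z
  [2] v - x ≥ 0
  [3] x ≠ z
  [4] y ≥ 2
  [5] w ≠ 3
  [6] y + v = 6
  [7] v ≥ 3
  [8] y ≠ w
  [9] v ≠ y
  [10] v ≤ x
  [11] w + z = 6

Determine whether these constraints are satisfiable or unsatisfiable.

Satisfiable

Setting (x, y, z, w, v) = (4, 2, 2, 4, 4) satisfies everything: constraint 2: v - x = 0; constraint 6: y + v = 6; constraint 11: w + z = 6, and the others follow.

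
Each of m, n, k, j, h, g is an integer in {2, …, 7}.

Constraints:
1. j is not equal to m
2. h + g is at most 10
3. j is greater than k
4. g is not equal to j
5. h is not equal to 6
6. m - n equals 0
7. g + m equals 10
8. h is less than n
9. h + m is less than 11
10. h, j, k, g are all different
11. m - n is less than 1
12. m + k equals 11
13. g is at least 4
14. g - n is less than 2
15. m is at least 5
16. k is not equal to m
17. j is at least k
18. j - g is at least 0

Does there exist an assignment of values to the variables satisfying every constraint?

Try m = 5, n = 5, k = 6, j = 7, h = 3, g = 5.
Check constraint 2: h + g = 8; constraint 6: m - n = 0; constraint 7: g + m = 10. The remaining constraints are straightforward to verify.

Satisfiable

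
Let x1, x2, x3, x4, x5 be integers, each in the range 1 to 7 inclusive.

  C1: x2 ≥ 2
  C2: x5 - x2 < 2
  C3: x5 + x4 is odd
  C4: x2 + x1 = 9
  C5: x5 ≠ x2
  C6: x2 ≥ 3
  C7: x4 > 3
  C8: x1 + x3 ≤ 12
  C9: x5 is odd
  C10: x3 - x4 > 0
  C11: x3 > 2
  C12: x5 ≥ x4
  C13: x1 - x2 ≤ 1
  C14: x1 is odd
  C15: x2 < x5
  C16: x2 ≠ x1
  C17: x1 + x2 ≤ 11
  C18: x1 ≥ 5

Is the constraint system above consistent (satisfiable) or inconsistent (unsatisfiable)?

Setting (x1, x2, x3, x4, x5) = (5, 4, 5, 4, 5) satisfies everything: constraint 2: x5 - x2 = 1; constraint 4: x2 + x1 = 9, and the others follow.

Satisfiable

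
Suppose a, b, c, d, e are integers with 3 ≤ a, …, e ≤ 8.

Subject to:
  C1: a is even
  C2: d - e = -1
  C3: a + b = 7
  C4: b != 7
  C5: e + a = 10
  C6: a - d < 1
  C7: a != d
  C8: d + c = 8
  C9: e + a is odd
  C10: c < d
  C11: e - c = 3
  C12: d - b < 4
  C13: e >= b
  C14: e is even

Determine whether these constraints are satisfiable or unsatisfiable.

Constraint 14 makes e even and constraint 1 makes a even, so e + a must be even. Constraint 9 says e + a is odd — contradiction.

Unsatisfiable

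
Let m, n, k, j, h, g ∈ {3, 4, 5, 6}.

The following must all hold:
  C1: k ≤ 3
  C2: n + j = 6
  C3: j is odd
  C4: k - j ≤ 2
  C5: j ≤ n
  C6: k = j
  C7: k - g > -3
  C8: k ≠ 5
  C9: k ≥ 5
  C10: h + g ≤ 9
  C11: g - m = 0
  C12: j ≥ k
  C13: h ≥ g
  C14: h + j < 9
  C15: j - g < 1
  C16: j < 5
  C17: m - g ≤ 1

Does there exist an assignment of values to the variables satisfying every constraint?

Unsatisfiable

From constraints 9 and 12: j ≥ k and k ≥ 5, so j ≥ 5. From constraint 16: j ≤ 4. But 4 < 5, so no value of j works.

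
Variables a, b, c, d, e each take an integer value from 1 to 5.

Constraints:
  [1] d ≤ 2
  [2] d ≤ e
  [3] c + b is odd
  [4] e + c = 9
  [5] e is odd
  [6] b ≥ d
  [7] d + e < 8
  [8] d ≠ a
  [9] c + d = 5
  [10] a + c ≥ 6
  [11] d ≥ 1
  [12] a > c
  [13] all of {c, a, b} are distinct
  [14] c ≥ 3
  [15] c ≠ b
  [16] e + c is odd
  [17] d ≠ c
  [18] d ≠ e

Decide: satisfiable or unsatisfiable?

Satisfiable

Take a = 5, b = 3, c = 4, d = 1, e = 5. Then constraint 4: e + c = 9; constraint 7: d + e = 6, and every other listed constraint is also met.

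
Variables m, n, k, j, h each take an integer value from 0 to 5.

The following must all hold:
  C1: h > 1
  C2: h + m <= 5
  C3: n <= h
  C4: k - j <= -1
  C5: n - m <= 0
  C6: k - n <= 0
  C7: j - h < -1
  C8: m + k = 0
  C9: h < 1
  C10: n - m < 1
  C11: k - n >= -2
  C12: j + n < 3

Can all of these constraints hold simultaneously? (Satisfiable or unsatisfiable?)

Unsatisfiable

From constraint 1: h ≥ 2. From constraint 9: h ≤ 0. But 0 < 2, so no value of h works.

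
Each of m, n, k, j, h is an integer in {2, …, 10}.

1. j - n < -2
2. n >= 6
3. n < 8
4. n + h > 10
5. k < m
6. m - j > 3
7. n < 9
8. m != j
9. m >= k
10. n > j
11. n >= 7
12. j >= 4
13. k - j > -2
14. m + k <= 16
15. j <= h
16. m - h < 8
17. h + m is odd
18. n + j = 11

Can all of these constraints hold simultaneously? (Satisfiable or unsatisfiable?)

The assignment m = 9, n = 7, k = 5, j = 4, h = 4 works:
  constraint 1 holds since j - n = -3.
  constraint 4 holds since n + h = 11.
  constraint 6 holds since m - j = 5.
The rest check out directly.

Satisfiable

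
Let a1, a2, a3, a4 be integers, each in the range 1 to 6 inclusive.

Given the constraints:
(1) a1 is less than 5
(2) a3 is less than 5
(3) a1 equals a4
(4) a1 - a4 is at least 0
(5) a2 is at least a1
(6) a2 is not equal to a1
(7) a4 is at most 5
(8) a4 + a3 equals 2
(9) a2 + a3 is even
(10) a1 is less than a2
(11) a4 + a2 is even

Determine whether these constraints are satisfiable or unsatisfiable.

Satisfiable

One satisfying assignment is a1 = 1, a2 = 5, a3 = 1, a4 = 1.
For the less obvious constraints — constraint 4: a1 - a4 = 0; constraint 8: a4 + a3 = 2 — and the others hold by inspection.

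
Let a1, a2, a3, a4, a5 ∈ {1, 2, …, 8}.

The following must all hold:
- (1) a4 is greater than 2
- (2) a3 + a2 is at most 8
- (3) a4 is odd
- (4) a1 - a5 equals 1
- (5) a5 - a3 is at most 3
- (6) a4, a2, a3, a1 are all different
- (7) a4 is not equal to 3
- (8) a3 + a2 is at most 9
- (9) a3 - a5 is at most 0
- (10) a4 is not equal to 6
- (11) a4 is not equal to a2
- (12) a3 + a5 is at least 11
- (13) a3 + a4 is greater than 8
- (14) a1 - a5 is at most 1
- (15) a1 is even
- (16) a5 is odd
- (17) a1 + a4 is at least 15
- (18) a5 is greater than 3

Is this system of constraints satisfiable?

The assignment a1 = 8, a2 = 2, a3 = 4, a4 = 7, a5 = 7 works:
  constraint 2 holds since a3 + a2 = 6.
  constraint 4 holds since a1 - a5 = 1.
  constraint 5 holds since a5 - a3 = 3.
The rest check out directly.

Satisfiable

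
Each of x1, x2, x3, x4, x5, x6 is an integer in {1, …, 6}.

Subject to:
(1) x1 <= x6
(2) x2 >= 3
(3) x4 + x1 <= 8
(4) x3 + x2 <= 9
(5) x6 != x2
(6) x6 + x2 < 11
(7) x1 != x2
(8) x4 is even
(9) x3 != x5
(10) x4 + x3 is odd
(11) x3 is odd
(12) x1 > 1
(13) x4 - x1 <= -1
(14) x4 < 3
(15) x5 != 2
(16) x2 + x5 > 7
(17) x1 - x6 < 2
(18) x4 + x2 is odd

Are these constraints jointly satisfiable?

One satisfying assignment is x1 = 5, x2 = 3, x3 = 3, x4 = 2, x5 = 5, x6 = 6.
For the less obvious constraints — constraint 3: x4 + x1 = 7; constraint 4: x3 + x2 = 6 — and the others hold by inspection.

Satisfiable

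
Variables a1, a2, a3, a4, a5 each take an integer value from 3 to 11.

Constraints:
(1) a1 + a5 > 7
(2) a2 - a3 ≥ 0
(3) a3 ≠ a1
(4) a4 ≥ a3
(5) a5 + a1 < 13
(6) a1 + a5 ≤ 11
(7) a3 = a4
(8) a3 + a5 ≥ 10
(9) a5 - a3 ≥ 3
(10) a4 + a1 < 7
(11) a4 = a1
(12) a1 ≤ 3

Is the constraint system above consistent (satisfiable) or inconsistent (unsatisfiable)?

From constraints 7 and 11, a3 = a4 = a1, so a3 = a1. But constraint 3 says a3 ≠ a1. Contradiction.

Unsatisfiable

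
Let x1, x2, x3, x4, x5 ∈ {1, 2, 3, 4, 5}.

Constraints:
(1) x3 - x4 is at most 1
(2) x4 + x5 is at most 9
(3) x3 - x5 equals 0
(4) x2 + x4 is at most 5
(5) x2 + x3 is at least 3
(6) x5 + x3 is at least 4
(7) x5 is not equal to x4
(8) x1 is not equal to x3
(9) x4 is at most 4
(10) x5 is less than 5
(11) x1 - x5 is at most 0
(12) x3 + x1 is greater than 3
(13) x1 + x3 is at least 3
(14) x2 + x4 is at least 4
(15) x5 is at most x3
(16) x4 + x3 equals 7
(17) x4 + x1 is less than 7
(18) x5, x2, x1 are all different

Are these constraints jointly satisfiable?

Satisfiable

Try x1 = 2, x2 = 1, x3 = 3, x4 = 4, x5 = 3.
Check constraint 1: x3 - x4 = -1; constraint 2: x4 + x5 = 7. The remaining constraints are straightforward to verify.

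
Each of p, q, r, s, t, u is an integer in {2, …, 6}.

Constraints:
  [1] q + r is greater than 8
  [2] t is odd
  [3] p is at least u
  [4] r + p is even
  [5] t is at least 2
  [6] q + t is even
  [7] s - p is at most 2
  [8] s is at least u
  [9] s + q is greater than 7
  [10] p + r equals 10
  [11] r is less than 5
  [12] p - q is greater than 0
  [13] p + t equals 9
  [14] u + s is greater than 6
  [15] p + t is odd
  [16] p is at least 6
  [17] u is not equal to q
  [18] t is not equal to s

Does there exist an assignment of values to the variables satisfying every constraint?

Satisfiable

The assignment p = 6, q = 5, r = 4, s = 5, t = 3, u = 4 works:
  constraint 1 holds since q + r = 9.
  constraint 7 holds since s - p = -1.
  constraint 9 holds since s + q = 10.
The rest check out directly.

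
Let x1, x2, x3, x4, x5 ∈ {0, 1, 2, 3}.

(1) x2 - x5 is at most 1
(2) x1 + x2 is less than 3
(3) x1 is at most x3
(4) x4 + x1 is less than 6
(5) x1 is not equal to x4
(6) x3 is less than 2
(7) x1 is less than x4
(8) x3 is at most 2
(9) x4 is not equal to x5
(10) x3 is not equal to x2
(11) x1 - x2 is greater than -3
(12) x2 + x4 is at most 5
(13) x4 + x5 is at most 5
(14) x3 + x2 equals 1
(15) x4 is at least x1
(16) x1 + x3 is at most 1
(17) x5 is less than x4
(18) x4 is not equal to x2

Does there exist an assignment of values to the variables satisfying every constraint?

Satisfiable

Take x1 = 0, x2 = 1, x3 = 0, x4 = 3, x5 = 1. Then constraint 1: x2 - x5 = 0; constraint 2: x1 + x2 = 1, and every other listed constraint is also met.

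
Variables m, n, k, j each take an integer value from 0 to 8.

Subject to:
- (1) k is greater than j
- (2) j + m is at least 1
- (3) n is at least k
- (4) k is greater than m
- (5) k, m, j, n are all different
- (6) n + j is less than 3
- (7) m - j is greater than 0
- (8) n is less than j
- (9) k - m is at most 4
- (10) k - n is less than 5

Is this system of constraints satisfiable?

Constraints 3, 4, 7, and 8 give j < m, m < k, k ≤ n, n < j. Chaining: j < m < k ≤ n < j, which forces j < j — impossible.

Unsatisfiable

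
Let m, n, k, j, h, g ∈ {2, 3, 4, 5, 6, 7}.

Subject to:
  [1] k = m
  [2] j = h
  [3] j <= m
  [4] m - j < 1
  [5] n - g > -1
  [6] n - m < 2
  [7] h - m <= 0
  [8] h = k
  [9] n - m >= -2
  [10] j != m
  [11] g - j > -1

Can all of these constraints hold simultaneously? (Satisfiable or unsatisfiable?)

From constraints 1, 2, and 8, j = h = k = m, so j = m. But constraint 10 says j ≠ m. Contradiction.

Unsatisfiable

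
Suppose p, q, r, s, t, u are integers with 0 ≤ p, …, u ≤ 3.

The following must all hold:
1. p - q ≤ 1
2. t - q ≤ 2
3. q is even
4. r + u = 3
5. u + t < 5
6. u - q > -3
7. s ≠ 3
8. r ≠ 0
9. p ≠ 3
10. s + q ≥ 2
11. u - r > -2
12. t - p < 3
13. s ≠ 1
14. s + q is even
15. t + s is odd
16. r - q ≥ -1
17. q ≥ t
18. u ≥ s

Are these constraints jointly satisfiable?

The assignment p = 0, q = 2, r = 2, s = 0, t = 1, u = 1 works:
  constraint 1 holds since p - q = -2.
  constraint 2 holds since t - q = -1.
  constraint 4 holds since r + u = 3.
The rest check out directly.

Satisfiable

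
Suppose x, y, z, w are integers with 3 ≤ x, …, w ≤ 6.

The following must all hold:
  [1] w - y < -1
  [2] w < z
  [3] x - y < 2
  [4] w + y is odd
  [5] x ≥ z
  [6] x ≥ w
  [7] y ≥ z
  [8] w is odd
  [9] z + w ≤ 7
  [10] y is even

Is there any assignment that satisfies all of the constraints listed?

Satisfiable

The assignment x = 5, y = 6, z = 4, w = 3 works:
  constraint 1 holds since w - y = -3.
  constraint 3 holds since x - y = -1.
  constraint 9 holds since z + w = 7.
The rest check out directly.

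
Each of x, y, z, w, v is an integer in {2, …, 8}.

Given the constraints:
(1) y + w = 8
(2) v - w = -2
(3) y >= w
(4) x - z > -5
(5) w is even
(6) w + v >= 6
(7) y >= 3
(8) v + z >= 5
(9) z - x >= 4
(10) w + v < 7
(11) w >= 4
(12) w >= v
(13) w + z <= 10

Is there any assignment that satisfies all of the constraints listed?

The assignment x = 2, y = 4, z = 6, w = 4, v = 2 works:
  constraint 1 holds since y + w = 8.
  constraint 2 holds since v - w = -2.
The rest check out directly.

Satisfiable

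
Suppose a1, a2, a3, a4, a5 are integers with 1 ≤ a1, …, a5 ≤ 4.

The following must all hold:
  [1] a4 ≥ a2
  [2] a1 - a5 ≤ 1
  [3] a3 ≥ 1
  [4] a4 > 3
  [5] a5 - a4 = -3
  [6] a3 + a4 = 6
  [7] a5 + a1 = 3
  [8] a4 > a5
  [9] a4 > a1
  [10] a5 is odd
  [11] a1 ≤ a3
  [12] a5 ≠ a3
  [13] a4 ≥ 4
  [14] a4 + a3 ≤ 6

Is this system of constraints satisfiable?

Satisfiable

Setting (a1, a2, a3, a4, a5) = (2, 3, 2, 4, 1) satisfies everything: constraint 2: a1 - a5 = 1; constraint 5: a5 - a4 = -3; constraint 6: a3 + a4 = 6, and the others follow.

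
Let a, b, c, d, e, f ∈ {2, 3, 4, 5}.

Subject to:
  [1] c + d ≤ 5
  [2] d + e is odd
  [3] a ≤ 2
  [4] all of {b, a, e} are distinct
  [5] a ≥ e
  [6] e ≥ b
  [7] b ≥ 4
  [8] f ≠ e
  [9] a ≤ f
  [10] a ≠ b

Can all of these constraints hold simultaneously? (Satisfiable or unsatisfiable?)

From constraints 6 and 7: e ≥ b and b ≥ 4, so e ≥ 4. From constraints 3 and 5: e ≤ a and a ≤ 2, so e ≤ 2. But 2 < 4, so no value of e works.

Unsatisfiable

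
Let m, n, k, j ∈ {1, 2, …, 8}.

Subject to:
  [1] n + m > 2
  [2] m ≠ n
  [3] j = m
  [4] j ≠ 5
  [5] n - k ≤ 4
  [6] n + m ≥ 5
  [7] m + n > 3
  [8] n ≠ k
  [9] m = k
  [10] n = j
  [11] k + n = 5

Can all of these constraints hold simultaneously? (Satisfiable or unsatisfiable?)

From constraints 3, 9, and 10, n = j = m = k, so n = k. But constraint 8 says n ≠ k. Contradiction.

Unsatisfiable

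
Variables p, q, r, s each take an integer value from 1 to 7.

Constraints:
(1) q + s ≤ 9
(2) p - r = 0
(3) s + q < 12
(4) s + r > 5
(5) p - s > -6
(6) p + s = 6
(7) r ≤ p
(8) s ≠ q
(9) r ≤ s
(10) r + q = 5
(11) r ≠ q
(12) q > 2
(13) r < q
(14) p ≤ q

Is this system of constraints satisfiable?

One satisfying assignment is p = 1, q = 4, r = 1, s = 5.
For the less obvious constraints — constraint 1: q + s = 9; constraint 2: p - r = 0 — and the others hold by inspection.

Satisfiable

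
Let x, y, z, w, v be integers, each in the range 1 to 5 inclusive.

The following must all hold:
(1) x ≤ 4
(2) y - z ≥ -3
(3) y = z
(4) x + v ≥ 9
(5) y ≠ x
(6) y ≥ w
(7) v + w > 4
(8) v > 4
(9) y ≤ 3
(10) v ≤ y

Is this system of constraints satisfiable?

Unsatisfiable

From constraint 1: x ≤ 4. From constraints 9 and 10: v ≤ y ≤ 3. Hence x + v ≤ 7. But constraint 4 requires x + v ≥ 9, and 9 > 7. Contradiction.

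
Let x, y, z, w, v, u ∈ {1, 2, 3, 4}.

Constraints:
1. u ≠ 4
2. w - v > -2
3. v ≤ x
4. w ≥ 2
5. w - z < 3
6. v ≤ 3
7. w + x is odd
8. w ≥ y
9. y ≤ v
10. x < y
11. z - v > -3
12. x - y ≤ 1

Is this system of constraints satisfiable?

Constraints 3, 9, and 10 give v ≤ x, x < y, y ≤ v. Chaining: v ≤ x < y ≤ v, which forces v < v — impossible.

Unsatisfiable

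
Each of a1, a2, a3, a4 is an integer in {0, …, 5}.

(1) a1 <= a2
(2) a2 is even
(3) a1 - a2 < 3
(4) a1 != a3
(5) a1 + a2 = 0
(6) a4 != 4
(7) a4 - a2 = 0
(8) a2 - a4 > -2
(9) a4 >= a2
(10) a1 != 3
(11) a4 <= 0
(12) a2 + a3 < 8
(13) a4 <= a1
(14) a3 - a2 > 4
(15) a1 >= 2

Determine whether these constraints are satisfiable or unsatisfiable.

Unsatisfiable

From constraints 1 and 15: a2 ≥ a1 and a1 ≥ 2, so a2 ≥ 2. From constraints 9 and 11: a2 ≤ a4 and a4 ≤ 0, so a2 ≤ 0. But 0 < 2, so no value of a2 works.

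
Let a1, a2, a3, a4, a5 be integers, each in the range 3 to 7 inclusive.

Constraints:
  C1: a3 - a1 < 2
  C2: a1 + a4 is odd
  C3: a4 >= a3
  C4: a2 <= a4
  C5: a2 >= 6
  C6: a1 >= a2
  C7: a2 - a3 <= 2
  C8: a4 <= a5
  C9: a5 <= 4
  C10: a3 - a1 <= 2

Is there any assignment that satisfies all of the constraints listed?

From constraints 4 and 5: a4 ≥ a2 and a2 ≥ 6, so a4 ≥ 6. From constraints 8 and 9: a4 ≤ a5 and a5 ≤ 4, so a4 ≤ 4. But 4 < 6, so no value of a4 works.

Unsatisfiable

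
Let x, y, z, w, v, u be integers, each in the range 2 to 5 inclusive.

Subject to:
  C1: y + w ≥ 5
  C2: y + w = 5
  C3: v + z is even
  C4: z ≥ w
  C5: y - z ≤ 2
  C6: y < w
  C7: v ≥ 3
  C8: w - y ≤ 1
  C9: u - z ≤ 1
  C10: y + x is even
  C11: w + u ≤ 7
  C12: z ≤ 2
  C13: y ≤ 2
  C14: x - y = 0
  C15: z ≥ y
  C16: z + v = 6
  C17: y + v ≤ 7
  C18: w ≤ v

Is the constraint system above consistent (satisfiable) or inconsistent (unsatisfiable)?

From constraint 13: y ≤ 2. From constraints 4 and 12: w ≤ z ≤ 2. Hence y + w ≤ 4. But constraint 1 requires y + w ≥ 5, and 5 > 4. Contradiction.

Unsatisfiable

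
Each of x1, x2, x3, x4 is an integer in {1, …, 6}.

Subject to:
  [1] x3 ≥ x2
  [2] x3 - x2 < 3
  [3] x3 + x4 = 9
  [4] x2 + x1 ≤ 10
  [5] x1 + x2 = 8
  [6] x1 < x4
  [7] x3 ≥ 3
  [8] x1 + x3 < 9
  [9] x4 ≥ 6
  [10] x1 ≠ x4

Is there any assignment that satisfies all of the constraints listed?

Satisfiable

Setting (x1, x2, x3, x4) = (5, 3, 3, 6) satisfies everything: constraint 2: x3 - x2 = 0; constraint 3: x3 + x4 = 9; constraint 4: x2 + x1 = 8, and the others follow.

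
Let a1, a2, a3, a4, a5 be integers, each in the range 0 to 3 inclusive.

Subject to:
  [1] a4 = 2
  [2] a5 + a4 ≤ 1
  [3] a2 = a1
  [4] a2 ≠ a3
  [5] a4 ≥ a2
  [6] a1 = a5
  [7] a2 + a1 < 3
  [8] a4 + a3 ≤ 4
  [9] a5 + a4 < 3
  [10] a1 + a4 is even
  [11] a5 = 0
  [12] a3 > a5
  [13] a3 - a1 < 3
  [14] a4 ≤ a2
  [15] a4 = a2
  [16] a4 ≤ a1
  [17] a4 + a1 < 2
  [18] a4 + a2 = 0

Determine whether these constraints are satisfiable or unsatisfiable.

Unsatisfiable

Constraint 1 fixes a4 = 2 and constraint 11 fixes a5 = 0. Constraints 3, 6, and 15 give a4 = a2 = a1 = a5, so a4 = a5. But 2 ≠ 0 — contradiction.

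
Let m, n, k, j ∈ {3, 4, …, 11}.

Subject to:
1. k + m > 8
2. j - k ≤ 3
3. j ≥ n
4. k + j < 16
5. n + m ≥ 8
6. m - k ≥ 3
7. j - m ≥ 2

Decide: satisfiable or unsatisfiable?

Constraints 2, 6, and 7 give m − k ≥ 3, k − j ≥ -3, j − m ≥ 2.
Adding all 3 inequalities: the left sides telescope to 0, and the right sides sum to 3 + (-3) + 2 = 2. So 0 ≥ 2, which is false.

Unsatisfiable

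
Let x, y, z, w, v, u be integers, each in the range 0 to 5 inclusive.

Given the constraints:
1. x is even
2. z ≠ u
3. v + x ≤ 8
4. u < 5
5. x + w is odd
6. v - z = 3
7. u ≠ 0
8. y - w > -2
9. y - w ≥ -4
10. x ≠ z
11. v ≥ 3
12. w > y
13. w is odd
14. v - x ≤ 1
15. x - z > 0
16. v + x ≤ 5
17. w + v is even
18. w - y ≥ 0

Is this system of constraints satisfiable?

Try x = 2, y = 2, z = 0, w = 3, v = 3, u = 2.
Check constraint 3: v + x = 5; constraint 6: v - z = 3. The remaining constraints are straightforward to verify.

Satisfiable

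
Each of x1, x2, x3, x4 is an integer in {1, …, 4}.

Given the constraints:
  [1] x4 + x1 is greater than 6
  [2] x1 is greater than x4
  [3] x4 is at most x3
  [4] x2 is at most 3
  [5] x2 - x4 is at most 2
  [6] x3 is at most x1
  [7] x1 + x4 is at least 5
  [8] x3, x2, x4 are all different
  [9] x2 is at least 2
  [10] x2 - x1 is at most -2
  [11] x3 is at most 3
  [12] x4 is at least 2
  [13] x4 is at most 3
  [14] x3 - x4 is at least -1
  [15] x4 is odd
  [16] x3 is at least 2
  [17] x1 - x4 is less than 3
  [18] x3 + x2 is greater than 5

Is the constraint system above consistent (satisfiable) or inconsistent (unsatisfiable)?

Constraints 4, 9, 11, 12, 13, and 16 confine each of x3, x2, x4 to the 2 values {2, 3}.
Constraint 8 requires all 3 of them to be distinct, but only 2 values are available — impossible by the pigeonhole principle.

Unsatisfiable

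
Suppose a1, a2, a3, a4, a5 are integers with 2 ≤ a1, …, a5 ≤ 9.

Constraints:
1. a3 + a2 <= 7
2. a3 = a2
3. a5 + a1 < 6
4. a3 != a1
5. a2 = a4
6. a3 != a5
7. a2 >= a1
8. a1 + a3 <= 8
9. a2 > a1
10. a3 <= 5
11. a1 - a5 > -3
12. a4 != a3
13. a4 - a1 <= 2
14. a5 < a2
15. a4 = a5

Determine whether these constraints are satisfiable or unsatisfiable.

Unsatisfiable

From constraints 2, 5, and 15, a3 = a2 = a4 = a5, so a3 = a5. But constraint 6 says a3 ≠ a5. Contradiction.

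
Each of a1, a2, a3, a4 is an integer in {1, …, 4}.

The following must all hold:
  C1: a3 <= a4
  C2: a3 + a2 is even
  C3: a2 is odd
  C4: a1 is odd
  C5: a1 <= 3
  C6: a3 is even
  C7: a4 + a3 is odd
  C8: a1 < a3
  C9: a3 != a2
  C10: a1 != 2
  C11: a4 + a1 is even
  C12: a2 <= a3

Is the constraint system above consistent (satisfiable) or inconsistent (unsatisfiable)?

Constraint 6 makes a3 even and constraint 3 makes a2 odd, so a3 + a2 must be odd. Constraint 2 says a3 + a2 is even — contradiction.

Unsatisfiable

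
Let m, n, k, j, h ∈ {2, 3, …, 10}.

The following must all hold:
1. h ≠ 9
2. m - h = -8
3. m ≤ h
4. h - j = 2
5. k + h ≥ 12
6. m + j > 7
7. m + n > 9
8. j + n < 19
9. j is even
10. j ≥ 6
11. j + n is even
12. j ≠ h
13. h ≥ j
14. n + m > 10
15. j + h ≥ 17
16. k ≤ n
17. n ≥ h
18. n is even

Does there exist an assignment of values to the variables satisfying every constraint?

Setting (m, n, k, j, h) = (2, 10, 5, 8, 10) satisfies everything: constraint 2: m - h = -8; constraint 4: h - j = 2; constraint 5: k + h = 15, and the others follow.

Satisfiable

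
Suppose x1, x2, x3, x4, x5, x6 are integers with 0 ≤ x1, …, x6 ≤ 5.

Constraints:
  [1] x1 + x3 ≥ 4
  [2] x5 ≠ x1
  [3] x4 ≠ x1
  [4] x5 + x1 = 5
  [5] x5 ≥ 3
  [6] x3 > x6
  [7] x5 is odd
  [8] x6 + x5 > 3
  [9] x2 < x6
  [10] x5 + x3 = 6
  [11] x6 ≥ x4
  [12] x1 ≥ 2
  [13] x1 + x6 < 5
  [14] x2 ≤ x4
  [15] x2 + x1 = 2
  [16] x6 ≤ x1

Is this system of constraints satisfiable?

Take x1 = 2, x2 = 0, x3 = 3, x4 = 1, x5 = 3, x6 = 1. Then constraint 1: x1 + x3 = 5; constraint 4: x5 + x1 = 5, and every other listed constraint is also met.

Satisfiable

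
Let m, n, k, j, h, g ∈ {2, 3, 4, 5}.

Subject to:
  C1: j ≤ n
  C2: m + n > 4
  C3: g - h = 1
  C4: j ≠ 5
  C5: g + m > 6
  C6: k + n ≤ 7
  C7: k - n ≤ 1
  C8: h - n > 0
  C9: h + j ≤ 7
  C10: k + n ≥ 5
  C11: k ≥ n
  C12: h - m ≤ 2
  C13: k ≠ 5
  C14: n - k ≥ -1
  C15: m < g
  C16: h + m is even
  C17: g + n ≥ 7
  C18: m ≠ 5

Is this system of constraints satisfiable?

Satisfiable

Setting (m, n, k, j, h, g) = (4, 3, 3, 3, 4, 5) satisfies everything: constraint 2: m + n = 7; constraint 3: g - h = 1; constraint 5: g + m = 9, and the others follow.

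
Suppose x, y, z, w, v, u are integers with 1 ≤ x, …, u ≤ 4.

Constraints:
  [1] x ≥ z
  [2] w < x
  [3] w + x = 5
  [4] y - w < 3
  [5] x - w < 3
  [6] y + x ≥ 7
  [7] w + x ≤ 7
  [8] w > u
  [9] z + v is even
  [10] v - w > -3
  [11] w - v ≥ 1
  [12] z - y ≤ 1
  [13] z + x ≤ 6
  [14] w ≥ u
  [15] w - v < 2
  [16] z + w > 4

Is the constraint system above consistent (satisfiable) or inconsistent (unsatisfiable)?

Satisfiable

The assignment x = 3, y = 4, z = 3, w = 2, v = 1, u = 1 works:
  constraint 3 holds since w + x = 5.
  constraint 4 holds since y - w = 2.
The rest check out directly.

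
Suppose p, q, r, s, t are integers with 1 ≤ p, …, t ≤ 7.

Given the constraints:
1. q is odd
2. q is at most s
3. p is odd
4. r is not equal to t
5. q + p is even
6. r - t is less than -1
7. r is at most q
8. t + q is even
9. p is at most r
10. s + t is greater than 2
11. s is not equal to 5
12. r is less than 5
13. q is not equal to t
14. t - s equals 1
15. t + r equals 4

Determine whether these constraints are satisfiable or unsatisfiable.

Satisfiable

One satisfying assignment is p = 1, q = 1, r = 1, s = 2, t = 3.
For the less obvious constraints — constraint 6: r - t = -2; constraint 10: s + t = 5; constraint 14: t - s = 1 — and the others hold by inspection.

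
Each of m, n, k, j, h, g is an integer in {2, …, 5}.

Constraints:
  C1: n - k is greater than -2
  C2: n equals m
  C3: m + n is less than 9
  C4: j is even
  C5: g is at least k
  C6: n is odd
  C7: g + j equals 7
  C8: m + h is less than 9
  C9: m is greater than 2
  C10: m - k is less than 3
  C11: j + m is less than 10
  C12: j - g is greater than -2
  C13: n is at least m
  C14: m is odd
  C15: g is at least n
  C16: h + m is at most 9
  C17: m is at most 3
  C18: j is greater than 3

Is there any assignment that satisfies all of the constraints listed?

Satisfiable

The assignment m = 3, n = 3, k = 2, j = 4, h = 3, g = 3 works:
  constraint 1 holds since n - k = 1.
  constraint 3 holds since m + n = 6.
  constraint 7 holds since g + j = 7.
The rest check out directly.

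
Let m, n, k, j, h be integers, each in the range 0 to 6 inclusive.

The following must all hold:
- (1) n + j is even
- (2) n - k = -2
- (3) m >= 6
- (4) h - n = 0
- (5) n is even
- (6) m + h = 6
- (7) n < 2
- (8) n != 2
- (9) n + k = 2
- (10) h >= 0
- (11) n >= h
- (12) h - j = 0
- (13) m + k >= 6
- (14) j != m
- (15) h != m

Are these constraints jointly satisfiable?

Satisfiable

Try m = 6, n = 0, k = 2, j = 0, h = 0.
Check constraint 2: n - k = -2; constraint 4: h - n = 0. The remaining constraints are straightforward to verify.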